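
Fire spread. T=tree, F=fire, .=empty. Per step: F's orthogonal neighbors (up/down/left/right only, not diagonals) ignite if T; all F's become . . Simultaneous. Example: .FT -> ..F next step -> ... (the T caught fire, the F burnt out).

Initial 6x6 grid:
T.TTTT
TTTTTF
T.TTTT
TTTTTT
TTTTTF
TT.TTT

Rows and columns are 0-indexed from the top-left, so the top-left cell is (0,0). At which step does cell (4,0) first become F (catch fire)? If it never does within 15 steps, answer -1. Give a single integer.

Step 1: cell (4,0)='T' (+6 fires, +2 burnt)
Step 2: cell (4,0)='T' (+6 fires, +6 burnt)
Step 3: cell (4,0)='T' (+6 fires, +6 burnt)
Step 4: cell (4,0)='T' (+5 fires, +6 burnt)
Step 5: cell (4,0)='F' (+4 fires, +5 burnt)
  -> target ignites at step 5
Step 6: cell (4,0)='.' (+4 fires, +4 burnt)
Step 7: cell (4,0)='.' (+0 fires, +4 burnt)
  fire out at step 7

5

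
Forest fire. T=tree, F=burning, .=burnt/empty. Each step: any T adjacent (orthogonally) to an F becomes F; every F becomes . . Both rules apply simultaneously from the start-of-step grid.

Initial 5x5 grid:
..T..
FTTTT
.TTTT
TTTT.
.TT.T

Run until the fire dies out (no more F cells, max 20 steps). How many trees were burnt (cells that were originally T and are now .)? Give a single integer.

Step 1: +1 fires, +1 burnt (F count now 1)
Step 2: +2 fires, +1 burnt (F count now 2)
Step 3: +4 fires, +2 burnt (F count now 4)
Step 4: +5 fires, +4 burnt (F count now 5)
Step 5: +3 fires, +5 burnt (F count now 3)
Step 6: +0 fires, +3 burnt (F count now 0)
Fire out after step 6
Initially T: 16, now '.': 24
Total burnt (originally-T cells now '.'): 15

Answer: 15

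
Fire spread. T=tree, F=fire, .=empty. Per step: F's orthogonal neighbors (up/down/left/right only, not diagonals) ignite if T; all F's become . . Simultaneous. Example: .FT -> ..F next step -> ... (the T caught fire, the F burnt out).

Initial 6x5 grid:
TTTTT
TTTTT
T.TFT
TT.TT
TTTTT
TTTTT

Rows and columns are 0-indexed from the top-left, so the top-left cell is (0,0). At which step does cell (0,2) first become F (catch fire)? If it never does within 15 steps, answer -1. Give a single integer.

Step 1: cell (0,2)='T' (+4 fires, +1 burnt)
Step 2: cell (0,2)='T' (+5 fires, +4 burnt)
Step 3: cell (0,2)='F' (+6 fires, +5 burnt)
  -> target ignites at step 3
Step 4: cell (0,2)='.' (+5 fires, +6 burnt)
Step 5: cell (0,2)='.' (+5 fires, +5 burnt)
Step 6: cell (0,2)='.' (+2 fires, +5 burnt)
Step 7: cell (0,2)='.' (+0 fires, +2 burnt)
  fire out at step 7

3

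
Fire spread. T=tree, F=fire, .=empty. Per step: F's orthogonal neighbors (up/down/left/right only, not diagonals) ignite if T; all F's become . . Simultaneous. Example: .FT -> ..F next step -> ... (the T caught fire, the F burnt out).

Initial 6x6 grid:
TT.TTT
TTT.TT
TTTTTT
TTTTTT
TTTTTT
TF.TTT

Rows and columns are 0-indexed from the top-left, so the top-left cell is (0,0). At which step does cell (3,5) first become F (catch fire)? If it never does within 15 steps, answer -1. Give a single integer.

Step 1: cell (3,5)='T' (+2 fires, +1 burnt)
Step 2: cell (3,5)='T' (+3 fires, +2 burnt)
Step 3: cell (3,5)='T' (+4 fires, +3 burnt)
Step 4: cell (3,5)='T' (+6 fires, +4 burnt)
Step 5: cell (3,5)='T' (+7 fires, +6 burnt)
Step 6: cell (3,5)='F' (+4 fires, +7 burnt)
  -> target ignites at step 6
Step 7: cell (3,5)='.' (+2 fires, +4 burnt)
Step 8: cell (3,5)='.' (+2 fires, +2 burnt)
Step 9: cell (3,5)='.' (+2 fires, +2 burnt)
Step 10: cell (3,5)='.' (+0 fires, +2 burnt)
  fire out at step 10

6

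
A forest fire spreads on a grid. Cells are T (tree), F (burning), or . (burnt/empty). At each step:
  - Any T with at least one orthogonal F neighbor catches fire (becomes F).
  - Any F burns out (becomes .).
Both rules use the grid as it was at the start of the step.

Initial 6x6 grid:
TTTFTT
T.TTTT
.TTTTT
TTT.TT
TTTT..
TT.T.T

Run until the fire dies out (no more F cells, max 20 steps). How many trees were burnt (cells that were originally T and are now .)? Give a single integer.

Step 1: +3 fires, +1 burnt (F count now 3)
Step 2: +5 fires, +3 burnt (F count now 5)
Step 3: +4 fires, +5 burnt (F count now 4)
Step 4: +5 fires, +4 burnt (F count now 5)
Step 5: +3 fires, +5 burnt (F count now 3)
Step 6: +3 fires, +3 burnt (F count now 3)
Step 7: +3 fires, +3 burnt (F count now 3)
Step 8: +1 fires, +3 burnt (F count now 1)
Step 9: +0 fires, +1 burnt (F count now 0)
Fire out after step 9
Initially T: 28, now '.': 35
Total burnt (originally-T cells now '.'): 27

Answer: 27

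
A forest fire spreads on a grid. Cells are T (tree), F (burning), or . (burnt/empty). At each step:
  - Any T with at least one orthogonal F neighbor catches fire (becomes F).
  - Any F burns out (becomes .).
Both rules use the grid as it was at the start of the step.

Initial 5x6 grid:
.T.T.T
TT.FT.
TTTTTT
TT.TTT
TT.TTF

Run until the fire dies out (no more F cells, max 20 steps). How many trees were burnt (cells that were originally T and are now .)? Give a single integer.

Step 1: +5 fires, +2 burnt (F count now 5)
Step 2: +6 fires, +5 burnt (F count now 6)
Step 3: +1 fires, +6 burnt (F count now 1)
Step 4: +3 fires, +1 burnt (F count now 3)
Step 5: +4 fires, +3 burnt (F count now 4)
Step 6: +1 fires, +4 burnt (F count now 1)
Step 7: +0 fires, +1 burnt (F count now 0)
Fire out after step 7
Initially T: 21, now '.': 29
Total burnt (originally-T cells now '.'): 20

Answer: 20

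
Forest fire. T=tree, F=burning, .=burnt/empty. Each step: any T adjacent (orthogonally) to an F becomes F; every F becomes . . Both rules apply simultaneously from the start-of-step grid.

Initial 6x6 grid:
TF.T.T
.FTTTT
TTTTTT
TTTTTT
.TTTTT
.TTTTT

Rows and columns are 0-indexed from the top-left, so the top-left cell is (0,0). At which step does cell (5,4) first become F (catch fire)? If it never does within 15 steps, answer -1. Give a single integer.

Step 1: cell (5,4)='T' (+3 fires, +2 burnt)
Step 2: cell (5,4)='T' (+4 fires, +3 burnt)
Step 3: cell (5,4)='T' (+6 fires, +4 burnt)
Step 4: cell (5,4)='T' (+5 fires, +6 burnt)
Step 5: cell (5,4)='T' (+5 fires, +5 burnt)
Step 6: cell (5,4)='T' (+3 fires, +5 burnt)
Step 7: cell (5,4)='F' (+2 fires, +3 burnt)
  -> target ignites at step 7
Step 8: cell (5,4)='.' (+1 fires, +2 burnt)
Step 9: cell (5,4)='.' (+0 fires, +1 burnt)
  fire out at step 9

7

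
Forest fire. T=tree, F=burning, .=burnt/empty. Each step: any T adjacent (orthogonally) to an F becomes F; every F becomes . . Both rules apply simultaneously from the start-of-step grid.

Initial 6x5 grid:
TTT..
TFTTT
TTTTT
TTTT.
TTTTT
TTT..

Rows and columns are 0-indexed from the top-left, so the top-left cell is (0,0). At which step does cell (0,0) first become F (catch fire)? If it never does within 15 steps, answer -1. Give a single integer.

Step 1: cell (0,0)='T' (+4 fires, +1 burnt)
Step 2: cell (0,0)='F' (+6 fires, +4 burnt)
  -> target ignites at step 2
Step 3: cell (0,0)='.' (+5 fires, +6 burnt)
Step 4: cell (0,0)='.' (+5 fires, +5 burnt)
Step 5: cell (0,0)='.' (+3 fires, +5 burnt)
Step 6: cell (0,0)='.' (+1 fires, +3 burnt)
Step 7: cell (0,0)='.' (+0 fires, +1 burnt)
  fire out at step 7

2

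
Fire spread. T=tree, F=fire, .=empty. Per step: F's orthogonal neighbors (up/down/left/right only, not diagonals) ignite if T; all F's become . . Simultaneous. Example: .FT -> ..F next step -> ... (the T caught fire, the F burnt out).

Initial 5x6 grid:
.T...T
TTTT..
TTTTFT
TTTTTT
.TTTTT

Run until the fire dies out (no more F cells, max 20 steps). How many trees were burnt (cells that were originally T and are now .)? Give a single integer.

Step 1: +3 fires, +1 burnt (F count now 3)
Step 2: +5 fires, +3 burnt (F count now 5)
Step 3: +5 fires, +5 burnt (F count now 5)
Step 4: +4 fires, +5 burnt (F count now 4)
Step 5: +4 fires, +4 burnt (F count now 4)
Step 6: +0 fires, +4 burnt (F count now 0)
Fire out after step 6
Initially T: 22, now '.': 29
Total burnt (originally-T cells now '.'): 21

Answer: 21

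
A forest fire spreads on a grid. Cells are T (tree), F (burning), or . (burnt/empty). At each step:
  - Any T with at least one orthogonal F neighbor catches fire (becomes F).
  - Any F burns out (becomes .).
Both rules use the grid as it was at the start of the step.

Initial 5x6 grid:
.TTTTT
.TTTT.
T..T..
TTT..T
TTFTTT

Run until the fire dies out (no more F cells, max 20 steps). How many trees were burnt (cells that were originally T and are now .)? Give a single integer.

Answer: 10

Derivation:
Step 1: +3 fires, +1 burnt (F count now 3)
Step 2: +3 fires, +3 burnt (F count now 3)
Step 3: +2 fires, +3 burnt (F count now 2)
Step 4: +2 fires, +2 burnt (F count now 2)
Step 5: +0 fires, +2 burnt (F count now 0)
Fire out after step 5
Initially T: 20, now '.': 20
Total burnt (originally-T cells now '.'): 10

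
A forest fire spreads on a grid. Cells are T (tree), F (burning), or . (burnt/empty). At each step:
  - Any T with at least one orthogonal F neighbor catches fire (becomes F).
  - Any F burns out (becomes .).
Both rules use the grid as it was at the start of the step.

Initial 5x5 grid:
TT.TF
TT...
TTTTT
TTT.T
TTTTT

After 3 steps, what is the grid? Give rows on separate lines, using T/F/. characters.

Step 1: 1 trees catch fire, 1 burn out
  TT.F.
  TT...
  TTTTT
  TTT.T
  TTTTT
Step 2: 0 trees catch fire, 1 burn out
  TT...
  TT...
  TTTTT
  TTT.T
  TTTTT
Step 3: 0 trees catch fire, 0 burn out
  TT...
  TT...
  TTTTT
  TTT.T
  TTTTT

TT...
TT...
TTTTT
TTT.T
TTTTT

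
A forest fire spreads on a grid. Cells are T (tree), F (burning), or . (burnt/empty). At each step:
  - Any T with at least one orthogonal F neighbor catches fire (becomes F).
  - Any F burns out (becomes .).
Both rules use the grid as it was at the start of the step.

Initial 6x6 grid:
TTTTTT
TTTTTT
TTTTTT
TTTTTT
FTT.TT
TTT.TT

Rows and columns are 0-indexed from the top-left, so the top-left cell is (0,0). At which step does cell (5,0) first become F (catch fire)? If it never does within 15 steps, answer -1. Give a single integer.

Step 1: cell (5,0)='F' (+3 fires, +1 burnt)
  -> target ignites at step 1
Step 2: cell (5,0)='.' (+4 fires, +3 burnt)
Step 3: cell (5,0)='.' (+4 fires, +4 burnt)
Step 4: cell (5,0)='.' (+4 fires, +4 burnt)
Step 5: cell (5,0)='.' (+4 fires, +4 burnt)
Step 6: cell (5,0)='.' (+5 fires, +4 burnt)
Step 7: cell (5,0)='.' (+5 fires, +5 burnt)
Step 8: cell (5,0)='.' (+3 fires, +5 burnt)
Step 9: cell (5,0)='.' (+1 fires, +3 burnt)
Step 10: cell (5,0)='.' (+0 fires, +1 burnt)
  fire out at step 10

1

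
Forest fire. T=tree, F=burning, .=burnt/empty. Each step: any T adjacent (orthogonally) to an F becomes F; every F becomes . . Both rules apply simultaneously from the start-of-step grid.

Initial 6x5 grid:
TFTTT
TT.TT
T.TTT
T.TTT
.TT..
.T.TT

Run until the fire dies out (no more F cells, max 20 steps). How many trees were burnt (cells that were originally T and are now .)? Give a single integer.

Step 1: +3 fires, +1 burnt (F count now 3)
Step 2: +2 fires, +3 burnt (F count now 2)
Step 3: +3 fires, +2 burnt (F count now 3)
Step 4: +3 fires, +3 burnt (F count now 3)
Step 5: +3 fires, +3 burnt (F count now 3)
Step 6: +2 fires, +3 burnt (F count now 2)
Step 7: +1 fires, +2 burnt (F count now 1)
Step 8: +1 fires, +1 burnt (F count now 1)
Step 9: +1 fires, +1 burnt (F count now 1)
Step 10: +0 fires, +1 burnt (F count now 0)
Fire out after step 10
Initially T: 21, now '.': 28
Total burnt (originally-T cells now '.'): 19

Answer: 19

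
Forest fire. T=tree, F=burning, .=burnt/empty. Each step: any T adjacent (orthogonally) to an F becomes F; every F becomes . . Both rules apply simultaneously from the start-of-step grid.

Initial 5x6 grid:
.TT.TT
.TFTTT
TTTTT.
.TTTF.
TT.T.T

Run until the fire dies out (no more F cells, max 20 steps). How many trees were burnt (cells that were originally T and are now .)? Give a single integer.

Answer: 19

Derivation:
Step 1: +6 fires, +2 burnt (F count now 6)
Step 2: +6 fires, +6 burnt (F count now 6)
Step 3: +4 fires, +6 burnt (F count now 4)
Step 4: +2 fires, +4 burnt (F count now 2)
Step 5: +1 fires, +2 burnt (F count now 1)
Step 6: +0 fires, +1 burnt (F count now 0)
Fire out after step 6
Initially T: 20, now '.': 29
Total burnt (originally-T cells now '.'): 19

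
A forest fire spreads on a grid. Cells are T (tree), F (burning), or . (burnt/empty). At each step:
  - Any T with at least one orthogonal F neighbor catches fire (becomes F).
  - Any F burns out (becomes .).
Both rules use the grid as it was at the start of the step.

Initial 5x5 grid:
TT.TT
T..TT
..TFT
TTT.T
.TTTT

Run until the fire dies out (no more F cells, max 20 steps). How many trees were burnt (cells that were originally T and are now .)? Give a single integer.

Step 1: +3 fires, +1 burnt (F count now 3)
Step 2: +4 fires, +3 burnt (F count now 4)
Step 3: +4 fires, +4 burnt (F count now 4)
Step 4: +3 fires, +4 burnt (F count now 3)
Step 5: +0 fires, +3 burnt (F count now 0)
Fire out after step 5
Initially T: 17, now '.': 22
Total burnt (originally-T cells now '.'): 14

Answer: 14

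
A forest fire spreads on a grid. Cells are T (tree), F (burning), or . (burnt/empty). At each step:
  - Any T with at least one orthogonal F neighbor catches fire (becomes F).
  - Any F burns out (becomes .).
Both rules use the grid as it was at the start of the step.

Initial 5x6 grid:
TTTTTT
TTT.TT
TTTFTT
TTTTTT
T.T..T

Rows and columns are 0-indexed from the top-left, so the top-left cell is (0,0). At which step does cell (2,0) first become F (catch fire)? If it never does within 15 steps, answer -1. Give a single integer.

Step 1: cell (2,0)='T' (+3 fires, +1 burnt)
Step 2: cell (2,0)='T' (+6 fires, +3 burnt)
Step 3: cell (2,0)='F' (+8 fires, +6 burnt)
  -> target ignites at step 3
Step 4: cell (2,0)='.' (+6 fires, +8 burnt)
Step 5: cell (2,0)='.' (+2 fires, +6 burnt)
Step 6: cell (2,0)='.' (+0 fires, +2 burnt)
  fire out at step 6

3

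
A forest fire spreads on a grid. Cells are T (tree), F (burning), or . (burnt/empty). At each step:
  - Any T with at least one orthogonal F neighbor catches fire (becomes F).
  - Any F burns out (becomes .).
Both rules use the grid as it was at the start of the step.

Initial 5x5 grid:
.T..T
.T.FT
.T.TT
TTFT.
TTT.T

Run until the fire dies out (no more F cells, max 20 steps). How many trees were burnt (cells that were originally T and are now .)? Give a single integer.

Answer: 13

Derivation:
Step 1: +5 fires, +2 burnt (F count now 5)
Step 2: +5 fires, +5 burnt (F count now 5)
Step 3: +2 fires, +5 burnt (F count now 2)
Step 4: +1 fires, +2 burnt (F count now 1)
Step 5: +0 fires, +1 burnt (F count now 0)
Fire out after step 5
Initially T: 14, now '.': 24
Total burnt (originally-T cells now '.'): 13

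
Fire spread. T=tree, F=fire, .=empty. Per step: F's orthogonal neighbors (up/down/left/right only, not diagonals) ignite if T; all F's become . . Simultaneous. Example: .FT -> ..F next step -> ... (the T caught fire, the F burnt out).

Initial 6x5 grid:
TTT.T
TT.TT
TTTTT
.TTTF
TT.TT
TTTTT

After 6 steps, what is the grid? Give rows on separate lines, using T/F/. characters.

Step 1: 3 trees catch fire, 1 burn out
  TTT.T
  TT.TT
  TTTTF
  .TTF.
  TT.TF
  TTTTT
Step 2: 5 trees catch fire, 3 burn out
  TTT.T
  TT.TF
  TTTF.
  .TF..
  TT.F.
  TTTTF
Step 3: 5 trees catch fire, 5 burn out
  TTT.F
  TT.F.
  TTF..
  .F...
  TT...
  TTTF.
Step 4: 3 trees catch fire, 5 burn out
  TTT..
  TT...
  TF...
  .....
  TF...
  TTF..
Step 5: 4 trees catch fire, 3 burn out
  TTT..
  TF...
  F....
  .....
  F....
  TF...
Step 6: 3 trees catch fire, 4 burn out
  TFT..
  F....
  .....
  .....
  .....
  F....

TFT..
F....
.....
.....
.....
F....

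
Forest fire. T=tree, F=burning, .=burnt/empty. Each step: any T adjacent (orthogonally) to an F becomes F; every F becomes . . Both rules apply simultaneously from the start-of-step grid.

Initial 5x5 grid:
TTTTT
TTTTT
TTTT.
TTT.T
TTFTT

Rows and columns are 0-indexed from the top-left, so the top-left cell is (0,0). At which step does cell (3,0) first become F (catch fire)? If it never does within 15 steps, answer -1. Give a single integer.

Step 1: cell (3,0)='T' (+3 fires, +1 burnt)
Step 2: cell (3,0)='T' (+4 fires, +3 burnt)
Step 3: cell (3,0)='F' (+5 fires, +4 burnt)
  -> target ignites at step 3
Step 4: cell (3,0)='.' (+4 fires, +5 burnt)
Step 5: cell (3,0)='.' (+4 fires, +4 burnt)
Step 6: cell (3,0)='.' (+2 fires, +4 burnt)
Step 7: cell (3,0)='.' (+0 fires, +2 burnt)
  fire out at step 7

3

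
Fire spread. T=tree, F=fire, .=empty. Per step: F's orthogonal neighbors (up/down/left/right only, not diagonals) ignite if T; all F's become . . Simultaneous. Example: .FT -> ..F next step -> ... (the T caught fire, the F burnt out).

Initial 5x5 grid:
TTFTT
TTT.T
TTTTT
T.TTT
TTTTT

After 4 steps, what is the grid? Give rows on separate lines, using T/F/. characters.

Step 1: 3 trees catch fire, 1 burn out
  TF.FT
  TTF.T
  TTTTT
  T.TTT
  TTTTT
Step 2: 4 trees catch fire, 3 burn out
  F...F
  TF..T
  TTFTT
  T.TTT
  TTTTT
Step 3: 5 trees catch fire, 4 burn out
  .....
  F...F
  TF.FT
  T.FTT
  TTTTT
Step 4: 4 trees catch fire, 5 burn out
  .....
  .....
  F...F
  T..FT
  TTFTT

.....
.....
F...F
T..FT
TTFTT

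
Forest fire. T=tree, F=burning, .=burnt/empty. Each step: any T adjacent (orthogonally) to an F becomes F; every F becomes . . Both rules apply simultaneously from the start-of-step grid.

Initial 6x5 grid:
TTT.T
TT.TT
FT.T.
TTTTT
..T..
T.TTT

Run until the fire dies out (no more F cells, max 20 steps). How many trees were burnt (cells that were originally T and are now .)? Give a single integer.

Answer: 19

Derivation:
Step 1: +3 fires, +1 burnt (F count now 3)
Step 2: +3 fires, +3 burnt (F count now 3)
Step 3: +2 fires, +3 burnt (F count now 2)
Step 4: +3 fires, +2 burnt (F count now 3)
Step 5: +3 fires, +3 burnt (F count now 3)
Step 6: +2 fires, +3 burnt (F count now 2)
Step 7: +2 fires, +2 burnt (F count now 2)
Step 8: +1 fires, +2 burnt (F count now 1)
Step 9: +0 fires, +1 burnt (F count now 0)
Fire out after step 9
Initially T: 20, now '.': 29
Total burnt (originally-T cells now '.'): 19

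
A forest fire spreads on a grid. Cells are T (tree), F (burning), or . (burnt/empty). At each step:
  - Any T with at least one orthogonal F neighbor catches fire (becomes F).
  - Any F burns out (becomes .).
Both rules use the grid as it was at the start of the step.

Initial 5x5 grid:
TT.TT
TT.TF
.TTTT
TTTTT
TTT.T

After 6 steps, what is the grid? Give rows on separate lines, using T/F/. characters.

Step 1: 3 trees catch fire, 1 burn out
  TT.TF
  TT.F.
  .TTTF
  TTTTT
  TTT.T
Step 2: 3 trees catch fire, 3 burn out
  TT.F.
  TT...
  .TTF.
  TTTTF
  TTT.T
Step 3: 3 trees catch fire, 3 burn out
  TT...
  TT...
  .TF..
  TTTF.
  TTT.F
Step 4: 2 trees catch fire, 3 burn out
  TT...
  TT...
  .F...
  TTF..
  TTT..
Step 5: 3 trees catch fire, 2 burn out
  TT...
  TF...
  .....
  TF...
  TTF..
Step 6: 4 trees catch fire, 3 burn out
  TF...
  F....
  .....
  F....
  TF...

TF...
F....
.....
F....
TF...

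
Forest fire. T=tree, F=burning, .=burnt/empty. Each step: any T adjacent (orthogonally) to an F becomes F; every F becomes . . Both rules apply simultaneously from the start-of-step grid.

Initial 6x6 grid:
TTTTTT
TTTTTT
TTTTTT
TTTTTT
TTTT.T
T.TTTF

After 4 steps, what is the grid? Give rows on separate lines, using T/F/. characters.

Step 1: 2 trees catch fire, 1 burn out
  TTTTTT
  TTTTTT
  TTTTTT
  TTTTTT
  TTTT.F
  T.TTF.
Step 2: 2 trees catch fire, 2 burn out
  TTTTTT
  TTTTTT
  TTTTTT
  TTTTTF
  TTTT..
  T.TF..
Step 3: 4 trees catch fire, 2 burn out
  TTTTTT
  TTTTTT
  TTTTTF
  TTTTF.
  TTTF..
  T.F...
Step 4: 4 trees catch fire, 4 burn out
  TTTTTT
  TTTTTF
  TTTTF.
  TTTF..
  TTF...
  T.....

TTTTTT
TTTTTF
TTTTF.
TTTF..
TTF...
T.....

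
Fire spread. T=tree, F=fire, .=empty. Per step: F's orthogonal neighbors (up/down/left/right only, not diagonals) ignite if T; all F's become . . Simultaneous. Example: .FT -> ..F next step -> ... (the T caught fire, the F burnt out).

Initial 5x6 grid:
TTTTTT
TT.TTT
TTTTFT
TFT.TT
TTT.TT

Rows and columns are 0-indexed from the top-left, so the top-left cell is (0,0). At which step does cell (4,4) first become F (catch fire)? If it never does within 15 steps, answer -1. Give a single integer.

Step 1: cell (4,4)='T' (+8 fires, +2 burnt)
Step 2: cell (4,4)='F' (+10 fires, +8 burnt)
  -> target ignites at step 2
Step 3: cell (4,4)='.' (+5 fires, +10 burnt)
Step 4: cell (4,4)='.' (+2 fires, +5 burnt)
Step 5: cell (4,4)='.' (+0 fires, +2 burnt)
  fire out at step 5

2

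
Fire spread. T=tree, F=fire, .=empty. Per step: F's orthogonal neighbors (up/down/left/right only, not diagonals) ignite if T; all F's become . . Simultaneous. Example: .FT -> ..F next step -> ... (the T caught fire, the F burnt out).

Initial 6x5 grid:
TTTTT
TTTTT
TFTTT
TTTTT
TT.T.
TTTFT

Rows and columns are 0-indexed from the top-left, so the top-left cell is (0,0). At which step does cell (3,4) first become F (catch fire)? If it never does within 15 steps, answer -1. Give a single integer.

Step 1: cell (3,4)='T' (+7 fires, +2 burnt)
Step 2: cell (3,4)='T' (+9 fires, +7 burnt)
Step 3: cell (3,4)='F' (+7 fires, +9 burnt)
  -> target ignites at step 3
Step 4: cell (3,4)='.' (+2 fires, +7 burnt)
Step 5: cell (3,4)='.' (+1 fires, +2 burnt)
Step 6: cell (3,4)='.' (+0 fires, +1 burnt)
  fire out at step 6

3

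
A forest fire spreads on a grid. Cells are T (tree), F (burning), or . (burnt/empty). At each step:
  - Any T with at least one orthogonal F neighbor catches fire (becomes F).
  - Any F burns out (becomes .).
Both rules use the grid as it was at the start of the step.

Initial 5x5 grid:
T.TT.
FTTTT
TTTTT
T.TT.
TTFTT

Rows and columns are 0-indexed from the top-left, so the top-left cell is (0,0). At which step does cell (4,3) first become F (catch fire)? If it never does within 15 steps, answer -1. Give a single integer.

Step 1: cell (4,3)='F' (+6 fires, +2 burnt)
  -> target ignites at step 1
Step 2: cell (4,3)='.' (+7 fires, +6 burnt)
Step 3: cell (4,3)='.' (+3 fires, +7 burnt)
Step 4: cell (4,3)='.' (+3 fires, +3 burnt)
Step 5: cell (4,3)='.' (+0 fires, +3 burnt)
  fire out at step 5

1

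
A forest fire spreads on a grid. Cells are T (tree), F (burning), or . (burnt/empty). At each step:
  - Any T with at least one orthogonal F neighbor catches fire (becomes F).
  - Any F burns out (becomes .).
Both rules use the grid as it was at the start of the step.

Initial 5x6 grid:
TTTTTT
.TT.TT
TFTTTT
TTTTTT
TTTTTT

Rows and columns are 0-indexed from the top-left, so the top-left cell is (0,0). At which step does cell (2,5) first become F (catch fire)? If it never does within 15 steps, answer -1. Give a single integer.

Step 1: cell (2,5)='T' (+4 fires, +1 burnt)
Step 2: cell (2,5)='T' (+6 fires, +4 burnt)
Step 3: cell (2,5)='T' (+6 fires, +6 burnt)
Step 4: cell (2,5)='F' (+5 fires, +6 burnt)
  -> target ignites at step 4
Step 5: cell (2,5)='.' (+4 fires, +5 burnt)
Step 6: cell (2,5)='.' (+2 fires, +4 burnt)
Step 7: cell (2,5)='.' (+0 fires, +2 burnt)
  fire out at step 7

4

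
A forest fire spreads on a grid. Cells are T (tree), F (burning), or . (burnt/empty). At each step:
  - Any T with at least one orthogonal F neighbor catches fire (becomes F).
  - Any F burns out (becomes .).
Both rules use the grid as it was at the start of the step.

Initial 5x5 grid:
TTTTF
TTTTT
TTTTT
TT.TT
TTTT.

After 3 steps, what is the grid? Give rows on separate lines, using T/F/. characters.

Step 1: 2 trees catch fire, 1 burn out
  TTTF.
  TTTTF
  TTTTT
  TT.TT
  TTTT.
Step 2: 3 trees catch fire, 2 burn out
  TTF..
  TTTF.
  TTTTF
  TT.TT
  TTTT.
Step 3: 4 trees catch fire, 3 burn out
  TF...
  TTF..
  TTTF.
  TT.TF
  TTTT.

TF...
TTF..
TTTF.
TT.TF
TTTT.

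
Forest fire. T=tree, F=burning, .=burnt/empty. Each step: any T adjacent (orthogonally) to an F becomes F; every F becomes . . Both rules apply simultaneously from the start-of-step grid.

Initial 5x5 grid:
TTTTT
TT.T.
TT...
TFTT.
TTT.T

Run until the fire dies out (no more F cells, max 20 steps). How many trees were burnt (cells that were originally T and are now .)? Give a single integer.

Step 1: +4 fires, +1 burnt (F count now 4)
Step 2: +5 fires, +4 burnt (F count now 5)
Step 3: +2 fires, +5 burnt (F count now 2)
Step 4: +2 fires, +2 burnt (F count now 2)
Step 5: +1 fires, +2 burnt (F count now 1)
Step 6: +2 fires, +1 burnt (F count now 2)
Step 7: +0 fires, +2 burnt (F count now 0)
Fire out after step 7
Initially T: 17, now '.': 24
Total burnt (originally-T cells now '.'): 16

Answer: 16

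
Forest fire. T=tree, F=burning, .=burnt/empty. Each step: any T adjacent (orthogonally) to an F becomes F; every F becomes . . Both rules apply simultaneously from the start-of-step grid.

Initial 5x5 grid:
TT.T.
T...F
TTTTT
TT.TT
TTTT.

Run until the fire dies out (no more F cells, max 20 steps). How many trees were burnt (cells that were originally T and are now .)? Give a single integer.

Answer: 16

Derivation:
Step 1: +1 fires, +1 burnt (F count now 1)
Step 2: +2 fires, +1 burnt (F count now 2)
Step 3: +2 fires, +2 burnt (F count now 2)
Step 4: +2 fires, +2 burnt (F count now 2)
Step 5: +3 fires, +2 burnt (F count now 3)
Step 6: +3 fires, +3 burnt (F count now 3)
Step 7: +2 fires, +3 burnt (F count now 2)
Step 8: +1 fires, +2 burnt (F count now 1)
Step 9: +0 fires, +1 burnt (F count now 0)
Fire out after step 9
Initially T: 17, now '.': 24
Total burnt (originally-T cells now '.'): 16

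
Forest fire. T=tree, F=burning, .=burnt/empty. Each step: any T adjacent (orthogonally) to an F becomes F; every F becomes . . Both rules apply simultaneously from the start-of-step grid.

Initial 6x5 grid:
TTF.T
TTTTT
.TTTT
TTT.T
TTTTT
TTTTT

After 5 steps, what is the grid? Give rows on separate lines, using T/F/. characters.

Step 1: 2 trees catch fire, 1 burn out
  TF..T
  TTFTT
  .TTTT
  TTT.T
  TTTTT
  TTTTT
Step 2: 4 trees catch fire, 2 burn out
  F...T
  TF.FT
  .TFTT
  TTT.T
  TTTTT
  TTTTT
Step 3: 5 trees catch fire, 4 burn out
  ....T
  F...F
  .F.FT
  TTF.T
  TTTTT
  TTTTT
Step 4: 4 trees catch fire, 5 burn out
  ....F
  .....
  ....F
  TF..T
  TTFTT
  TTTTT
Step 5: 5 trees catch fire, 4 burn out
  .....
  .....
  .....
  F...F
  TF.FT
  TTFTT

.....
.....
.....
F...F
TF.FT
TTFTT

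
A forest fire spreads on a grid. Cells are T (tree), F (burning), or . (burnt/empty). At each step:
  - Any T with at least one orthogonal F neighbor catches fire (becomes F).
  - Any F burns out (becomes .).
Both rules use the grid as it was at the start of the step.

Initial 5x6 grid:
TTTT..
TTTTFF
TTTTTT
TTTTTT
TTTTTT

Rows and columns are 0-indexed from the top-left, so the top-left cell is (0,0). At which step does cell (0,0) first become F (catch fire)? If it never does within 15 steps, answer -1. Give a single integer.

Step 1: cell (0,0)='T' (+3 fires, +2 burnt)
Step 2: cell (0,0)='T' (+5 fires, +3 burnt)
Step 3: cell (0,0)='T' (+6 fires, +5 burnt)
Step 4: cell (0,0)='T' (+5 fires, +6 burnt)
Step 5: cell (0,0)='F' (+4 fires, +5 burnt)
  -> target ignites at step 5
Step 6: cell (0,0)='.' (+2 fires, +4 burnt)
Step 7: cell (0,0)='.' (+1 fires, +2 burnt)
Step 8: cell (0,0)='.' (+0 fires, +1 burnt)
  fire out at step 8

5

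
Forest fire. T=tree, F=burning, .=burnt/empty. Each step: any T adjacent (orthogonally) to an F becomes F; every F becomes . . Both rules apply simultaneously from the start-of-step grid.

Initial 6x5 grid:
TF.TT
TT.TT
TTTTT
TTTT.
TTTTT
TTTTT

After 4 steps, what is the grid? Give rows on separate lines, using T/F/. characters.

Step 1: 2 trees catch fire, 1 burn out
  F..TT
  TF.TT
  TTTTT
  TTTT.
  TTTTT
  TTTTT
Step 2: 2 trees catch fire, 2 burn out
  ...TT
  F..TT
  TFTTT
  TTTT.
  TTTTT
  TTTTT
Step 3: 3 trees catch fire, 2 burn out
  ...TT
  ...TT
  F.FTT
  TFTT.
  TTTTT
  TTTTT
Step 4: 4 trees catch fire, 3 burn out
  ...TT
  ...TT
  ...FT
  F.FT.
  TFTTT
  TTTTT

...TT
...TT
...FT
F.FT.
TFTTT
TTTTT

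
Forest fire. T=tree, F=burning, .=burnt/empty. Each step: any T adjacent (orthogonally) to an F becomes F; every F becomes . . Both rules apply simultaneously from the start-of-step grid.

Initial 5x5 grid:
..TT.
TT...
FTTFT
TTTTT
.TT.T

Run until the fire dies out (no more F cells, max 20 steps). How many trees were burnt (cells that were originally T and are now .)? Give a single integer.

Step 1: +6 fires, +2 burnt (F count now 6)
Step 2: +4 fires, +6 burnt (F count now 4)
Step 3: +3 fires, +4 burnt (F count now 3)
Step 4: +0 fires, +3 burnt (F count now 0)
Fire out after step 4
Initially T: 15, now '.': 23
Total burnt (originally-T cells now '.'): 13

Answer: 13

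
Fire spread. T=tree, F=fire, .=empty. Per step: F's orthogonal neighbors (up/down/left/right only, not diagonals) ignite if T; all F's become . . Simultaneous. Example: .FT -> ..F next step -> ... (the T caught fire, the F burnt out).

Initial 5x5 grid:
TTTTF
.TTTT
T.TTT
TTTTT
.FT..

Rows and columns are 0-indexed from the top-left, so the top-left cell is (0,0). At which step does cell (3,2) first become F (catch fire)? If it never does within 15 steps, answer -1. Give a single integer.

Step 1: cell (3,2)='T' (+4 fires, +2 burnt)
Step 2: cell (3,2)='F' (+5 fires, +4 burnt)
  -> target ignites at step 2
Step 3: cell (3,2)='.' (+7 fires, +5 burnt)
Step 4: cell (3,2)='.' (+2 fires, +7 burnt)
Step 5: cell (3,2)='.' (+0 fires, +2 burnt)
  fire out at step 5

2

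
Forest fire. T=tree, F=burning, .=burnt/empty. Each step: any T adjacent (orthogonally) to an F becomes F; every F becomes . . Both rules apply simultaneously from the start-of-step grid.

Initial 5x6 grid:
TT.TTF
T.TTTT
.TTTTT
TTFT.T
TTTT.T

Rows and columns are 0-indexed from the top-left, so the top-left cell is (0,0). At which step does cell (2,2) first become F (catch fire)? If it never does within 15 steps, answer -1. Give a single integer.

Step 1: cell (2,2)='F' (+6 fires, +2 burnt)
  -> target ignites at step 1
Step 2: cell (2,2)='.' (+9 fires, +6 burnt)
Step 3: cell (2,2)='.' (+4 fires, +9 burnt)
Step 4: cell (2,2)='.' (+1 fires, +4 burnt)
Step 5: cell (2,2)='.' (+0 fires, +1 burnt)
  fire out at step 5

1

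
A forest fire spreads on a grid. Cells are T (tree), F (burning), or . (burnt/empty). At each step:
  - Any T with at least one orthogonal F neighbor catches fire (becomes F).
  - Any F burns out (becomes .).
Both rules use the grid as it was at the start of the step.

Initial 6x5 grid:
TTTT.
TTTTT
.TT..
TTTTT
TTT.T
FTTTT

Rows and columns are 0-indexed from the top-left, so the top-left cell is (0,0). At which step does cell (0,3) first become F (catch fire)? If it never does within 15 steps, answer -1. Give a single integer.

Step 1: cell (0,3)='T' (+2 fires, +1 burnt)
Step 2: cell (0,3)='T' (+3 fires, +2 burnt)
Step 3: cell (0,3)='T' (+3 fires, +3 burnt)
Step 4: cell (0,3)='T' (+3 fires, +3 burnt)
Step 5: cell (0,3)='T' (+4 fires, +3 burnt)
Step 6: cell (0,3)='T' (+4 fires, +4 burnt)
Step 7: cell (0,3)='T' (+3 fires, +4 burnt)
Step 8: cell (0,3)='F' (+2 fires, +3 burnt)
  -> target ignites at step 8
Step 9: cell (0,3)='.' (+0 fires, +2 burnt)
  fire out at step 9

8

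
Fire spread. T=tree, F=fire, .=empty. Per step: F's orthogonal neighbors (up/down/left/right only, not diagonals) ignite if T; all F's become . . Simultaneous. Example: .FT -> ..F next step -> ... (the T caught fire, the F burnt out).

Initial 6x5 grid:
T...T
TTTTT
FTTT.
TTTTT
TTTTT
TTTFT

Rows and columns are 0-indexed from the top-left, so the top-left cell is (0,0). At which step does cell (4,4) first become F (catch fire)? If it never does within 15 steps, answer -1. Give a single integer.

Step 1: cell (4,4)='T' (+6 fires, +2 burnt)
Step 2: cell (4,4)='F' (+9 fires, +6 burnt)
  -> target ignites at step 2
Step 3: cell (4,4)='.' (+6 fires, +9 burnt)
Step 4: cell (4,4)='.' (+1 fires, +6 burnt)
Step 5: cell (4,4)='.' (+1 fires, +1 burnt)
Step 6: cell (4,4)='.' (+1 fires, +1 burnt)
Step 7: cell (4,4)='.' (+0 fires, +1 burnt)
  fire out at step 7

2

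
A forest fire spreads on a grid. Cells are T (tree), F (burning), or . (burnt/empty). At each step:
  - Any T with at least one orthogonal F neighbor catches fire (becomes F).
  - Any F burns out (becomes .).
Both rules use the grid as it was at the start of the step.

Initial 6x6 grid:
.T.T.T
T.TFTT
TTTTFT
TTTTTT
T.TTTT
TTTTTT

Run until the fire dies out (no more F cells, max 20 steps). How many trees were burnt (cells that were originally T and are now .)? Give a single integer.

Step 1: +6 fires, +2 burnt (F count now 6)
Step 2: +5 fires, +6 burnt (F count now 5)
Step 3: +6 fires, +5 burnt (F count now 6)
Step 4: +5 fires, +6 burnt (F count now 5)
Step 5: +3 fires, +5 burnt (F count now 3)
Step 6: +2 fires, +3 burnt (F count now 2)
Step 7: +1 fires, +2 burnt (F count now 1)
Step 8: +0 fires, +1 burnt (F count now 0)
Fire out after step 8
Initially T: 29, now '.': 35
Total burnt (originally-T cells now '.'): 28

Answer: 28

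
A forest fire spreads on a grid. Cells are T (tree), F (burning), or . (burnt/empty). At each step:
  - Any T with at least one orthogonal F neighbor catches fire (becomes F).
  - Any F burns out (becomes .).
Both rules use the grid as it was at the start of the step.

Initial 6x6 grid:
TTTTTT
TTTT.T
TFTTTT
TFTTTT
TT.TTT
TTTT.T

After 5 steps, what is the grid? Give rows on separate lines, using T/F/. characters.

Step 1: 6 trees catch fire, 2 burn out
  TTTTTT
  TFTT.T
  F.FTTT
  F.FTTT
  TF.TTT
  TTTT.T
Step 2: 7 trees catch fire, 6 burn out
  TFTTTT
  F.FT.T
  ...FTT
  ...FTT
  F..TTT
  TFTT.T
Step 3: 8 trees catch fire, 7 burn out
  F.FTTT
  ...F.T
  ....FT
  ....FT
  ...FTT
  F.FT.T
Step 4: 5 trees catch fire, 8 burn out
  ...FTT
  .....T
  .....F
  .....F
  ....FT
  ...F.T
Step 5: 3 trees catch fire, 5 burn out
  ....FT
  .....F
  ......
  ......
  .....F
  .....T

....FT
.....F
......
......
.....F
.....T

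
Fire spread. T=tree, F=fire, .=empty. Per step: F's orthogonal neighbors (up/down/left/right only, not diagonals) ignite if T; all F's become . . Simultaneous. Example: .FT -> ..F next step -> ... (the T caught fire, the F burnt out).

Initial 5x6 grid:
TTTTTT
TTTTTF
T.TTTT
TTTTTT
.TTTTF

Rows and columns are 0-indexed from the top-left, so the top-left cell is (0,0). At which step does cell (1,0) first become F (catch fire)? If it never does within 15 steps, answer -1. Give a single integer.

Step 1: cell (1,0)='T' (+5 fires, +2 burnt)
Step 2: cell (1,0)='T' (+5 fires, +5 burnt)
Step 3: cell (1,0)='T' (+5 fires, +5 burnt)
Step 4: cell (1,0)='T' (+5 fires, +5 burnt)
Step 5: cell (1,0)='F' (+3 fires, +5 burnt)
  -> target ignites at step 5
Step 6: cell (1,0)='.' (+3 fires, +3 burnt)
Step 7: cell (1,0)='.' (+0 fires, +3 burnt)
  fire out at step 7

5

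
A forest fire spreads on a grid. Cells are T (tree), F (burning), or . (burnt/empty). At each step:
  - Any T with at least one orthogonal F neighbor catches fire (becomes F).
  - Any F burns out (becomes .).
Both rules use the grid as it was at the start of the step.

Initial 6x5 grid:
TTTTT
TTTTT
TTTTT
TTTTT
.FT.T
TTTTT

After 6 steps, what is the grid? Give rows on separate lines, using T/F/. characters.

Step 1: 3 trees catch fire, 1 burn out
  TTTTT
  TTTTT
  TTTTT
  TFTTT
  ..F.T
  TFTTT
Step 2: 5 trees catch fire, 3 burn out
  TTTTT
  TTTTT
  TFTTT
  F.FTT
  ....T
  F.FTT
Step 3: 5 trees catch fire, 5 burn out
  TTTTT
  TFTTT
  F.FTT
  ...FT
  ....T
  ...FT
Step 4: 6 trees catch fire, 5 burn out
  TFTTT
  F.FTT
  ...FT
  ....F
  ....T
  ....F
Step 5: 5 trees catch fire, 6 burn out
  F.FTT
  ...FT
  ....F
  .....
  ....F
  .....
Step 6: 2 trees catch fire, 5 burn out
  ...FT
  ....F
  .....
  .....
  .....
  .....

...FT
....F
.....
.....
.....
.....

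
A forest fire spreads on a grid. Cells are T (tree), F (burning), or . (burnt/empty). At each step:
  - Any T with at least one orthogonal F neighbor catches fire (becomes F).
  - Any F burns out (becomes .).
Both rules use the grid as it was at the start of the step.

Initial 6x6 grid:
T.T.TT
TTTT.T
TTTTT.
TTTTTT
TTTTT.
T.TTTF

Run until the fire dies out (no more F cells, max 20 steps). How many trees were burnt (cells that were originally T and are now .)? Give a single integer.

Answer: 26

Derivation:
Step 1: +1 fires, +1 burnt (F count now 1)
Step 2: +2 fires, +1 burnt (F count now 2)
Step 3: +3 fires, +2 burnt (F count now 3)
Step 4: +4 fires, +3 burnt (F count now 4)
Step 5: +3 fires, +4 burnt (F count now 3)
Step 6: +4 fires, +3 burnt (F count now 4)
Step 7: +4 fires, +4 burnt (F count now 4)
Step 8: +3 fires, +4 burnt (F count now 3)
Step 9: +1 fires, +3 burnt (F count now 1)
Step 10: +1 fires, +1 burnt (F count now 1)
Step 11: +0 fires, +1 burnt (F count now 0)
Fire out after step 11
Initially T: 29, now '.': 33
Total burnt (originally-T cells now '.'): 26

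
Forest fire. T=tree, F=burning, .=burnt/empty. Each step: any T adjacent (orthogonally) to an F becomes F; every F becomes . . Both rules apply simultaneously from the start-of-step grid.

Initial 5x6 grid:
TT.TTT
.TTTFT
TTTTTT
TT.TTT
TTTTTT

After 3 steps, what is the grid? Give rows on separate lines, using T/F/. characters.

Step 1: 4 trees catch fire, 1 burn out
  TT.TFT
  .TTF.F
  TTTTFT
  TT.TTT
  TTTTTT
Step 2: 6 trees catch fire, 4 burn out
  TT.F.F
  .TF...
  TTTF.F
  TT.TFT
  TTTTTT
Step 3: 5 trees catch fire, 6 burn out
  TT....
  .F....
  TTF...
  TT.F.F
  TTTTFT

TT....
.F....
TTF...
TT.F.F
TTTTFT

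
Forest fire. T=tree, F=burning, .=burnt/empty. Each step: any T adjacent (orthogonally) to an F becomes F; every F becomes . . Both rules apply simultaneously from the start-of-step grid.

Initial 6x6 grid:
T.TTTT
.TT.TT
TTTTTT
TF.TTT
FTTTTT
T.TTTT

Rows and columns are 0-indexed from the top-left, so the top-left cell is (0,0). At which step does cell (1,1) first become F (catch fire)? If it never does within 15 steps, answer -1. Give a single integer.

Step 1: cell (1,1)='T' (+4 fires, +2 burnt)
Step 2: cell (1,1)='F' (+4 fires, +4 burnt)
  -> target ignites at step 2
Step 3: cell (1,1)='.' (+4 fires, +4 burnt)
Step 4: cell (1,1)='.' (+5 fires, +4 burnt)
Step 5: cell (1,1)='.' (+6 fires, +5 burnt)
Step 6: cell (1,1)='.' (+4 fires, +6 burnt)
Step 7: cell (1,1)='.' (+1 fires, +4 burnt)
Step 8: cell (1,1)='.' (+0 fires, +1 burnt)
  fire out at step 8

2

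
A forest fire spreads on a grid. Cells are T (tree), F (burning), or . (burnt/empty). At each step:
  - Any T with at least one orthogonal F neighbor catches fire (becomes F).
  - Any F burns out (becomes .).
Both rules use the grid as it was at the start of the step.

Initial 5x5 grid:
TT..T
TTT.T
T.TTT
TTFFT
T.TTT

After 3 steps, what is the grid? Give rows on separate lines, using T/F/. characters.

Step 1: 6 trees catch fire, 2 burn out
  TT..T
  TTT.T
  T.FFT
  TF..F
  T.FFT
Step 2: 4 trees catch fire, 6 burn out
  TT..T
  TTF.T
  T...F
  F....
  T...F
Step 3: 4 trees catch fire, 4 burn out
  TT..T
  TF..F
  F....
  .....
  F....

TT..T
TF..F
F....
.....
F....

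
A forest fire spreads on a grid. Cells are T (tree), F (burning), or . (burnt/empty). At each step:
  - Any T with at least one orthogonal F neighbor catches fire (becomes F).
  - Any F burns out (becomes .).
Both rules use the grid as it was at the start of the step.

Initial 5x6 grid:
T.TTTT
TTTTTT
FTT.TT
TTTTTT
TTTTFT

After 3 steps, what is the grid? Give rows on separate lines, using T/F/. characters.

Step 1: 6 trees catch fire, 2 burn out
  T.TTTT
  FTTTTT
  .FT.TT
  FTTTFT
  TTTF.F
Step 2: 9 trees catch fire, 6 burn out
  F.TTTT
  .FTTTT
  ..F.FT
  .FTF.F
  FTF...
Step 3: 5 trees catch fire, 9 burn out
  ..TTTT
  ..FTFT
  .....F
  ..F...
  .F....

..TTTT
..FTFT
.....F
..F...
.F....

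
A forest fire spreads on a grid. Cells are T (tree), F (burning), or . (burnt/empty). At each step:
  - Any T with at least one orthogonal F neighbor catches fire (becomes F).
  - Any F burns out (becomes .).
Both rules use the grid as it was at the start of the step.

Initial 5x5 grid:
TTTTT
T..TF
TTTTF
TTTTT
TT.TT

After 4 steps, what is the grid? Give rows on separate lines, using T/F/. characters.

Step 1: 4 trees catch fire, 2 burn out
  TTTTF
  T..F.
  TTTF.
  TTTTF
  TT.TT
Step 2: 4 trees catch fire, 4 burn out
  TTTF.
  T....
  TTF..
  TTTF.
  TT.TF
Step 3: 4 trees catch fire, 4 burn out
  TTF..
  T....
  TF...
  TTF..
  TT.F.
Step 4: 3 trees catch fire, 4 burn out
  TF...
  T....
  F....
  TF...
  TT...

TF...
T....
F....
TF...
TT...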